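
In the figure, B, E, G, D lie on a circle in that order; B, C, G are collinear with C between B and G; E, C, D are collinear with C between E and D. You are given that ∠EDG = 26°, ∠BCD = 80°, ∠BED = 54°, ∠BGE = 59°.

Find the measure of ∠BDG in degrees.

1. ∠EBG = 26°  [same arc EG]
2. ∠BEG = 95°  [△BEG]
3. ∠BDG = 85°  [cyclic BEGD, opposite ∠E+∠D]

∠BDG = 85°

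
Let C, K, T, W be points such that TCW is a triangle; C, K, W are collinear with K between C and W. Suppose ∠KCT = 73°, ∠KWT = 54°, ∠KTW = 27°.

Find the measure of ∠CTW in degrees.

1. ∠TCW = 73°  [K on ray CW]
2. ∠CWT = 54°  [K on ray WC]
3. ∠CTW = 53°  [△TCW]

∠CTW = 53°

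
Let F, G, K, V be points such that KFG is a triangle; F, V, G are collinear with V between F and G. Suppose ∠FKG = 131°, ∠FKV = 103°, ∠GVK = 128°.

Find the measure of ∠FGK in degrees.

∠FGK = 24°

1. ∠FVK = 52°  [linear pair at V on FG]
2. ∠KFV = 25°  [△KFV]
3. ∠GFK = 25°  [V on ray FG]
4. ∠FGK = 24°  [△KFG]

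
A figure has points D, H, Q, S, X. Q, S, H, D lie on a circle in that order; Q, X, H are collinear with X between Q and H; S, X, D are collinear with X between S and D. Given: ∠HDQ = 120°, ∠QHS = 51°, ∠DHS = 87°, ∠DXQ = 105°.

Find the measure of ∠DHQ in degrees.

∠DHQ = 36°

1. ∠HSQ = 60°  [cyclic QSHD, opposite ∠S+∠D]
2. ∠HQS = 69°  [△QSH]
3. ∠DXH = 75°  [linear pair at X on QH]
4. ∠HDS = 69°  [same arc SH]
5. ∠DHQ = 36°  [△HXD]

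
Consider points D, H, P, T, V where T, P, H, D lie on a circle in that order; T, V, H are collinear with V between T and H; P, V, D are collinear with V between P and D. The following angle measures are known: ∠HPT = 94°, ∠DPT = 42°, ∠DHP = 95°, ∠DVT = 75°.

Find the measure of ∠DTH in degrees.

1. ∠HDT = 86°  [cyclic TPHD, opposite ∠P+∠D]
2. ∠DHT = 42°  [same arc TD]
3. ∠DTH = 52°  [△THD]

∠DTH = 52°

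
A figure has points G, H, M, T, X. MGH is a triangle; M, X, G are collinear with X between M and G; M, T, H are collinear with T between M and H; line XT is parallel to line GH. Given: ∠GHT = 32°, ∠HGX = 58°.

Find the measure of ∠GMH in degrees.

∠GMH = 90°

1. ∠GHM = 32°  [T on ray HM]
2. ∠HGM = 58°  [X on ray GM]
3. ∠GMH = 90°  [△MGH]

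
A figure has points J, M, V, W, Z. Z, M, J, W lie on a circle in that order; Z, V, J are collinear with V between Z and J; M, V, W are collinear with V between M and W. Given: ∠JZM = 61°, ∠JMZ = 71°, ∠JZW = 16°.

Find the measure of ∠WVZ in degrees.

1. ∠JWM = 61°  [same arc MJ]
2. ∠JWZ = 109°  [cyclic ZMJW, opposite ∠M+∠W]
3. ∠WJZ = 55°  [△ZJW]
4. ∠JVW = 64°  [△JVW]
5. ∠WVZ = 116°  [linear pair at V on ZJ]

∠WVZ = 116°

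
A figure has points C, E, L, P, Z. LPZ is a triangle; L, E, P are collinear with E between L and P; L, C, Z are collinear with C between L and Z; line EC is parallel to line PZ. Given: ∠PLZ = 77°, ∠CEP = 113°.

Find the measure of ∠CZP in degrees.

1. ∠CLE = 77°  [E on LP, C on LZ]
2. ∠CEL = 67°  [linear pair at E on LP]
3. ∠ECL = 36°  [△LEC]
4. ∠ECZ = 144°  [linear pair at C on LZ]
5. ∠CZP = 36°  [EC∥PZ, co-interior at Z–C]

∠CZP = 36°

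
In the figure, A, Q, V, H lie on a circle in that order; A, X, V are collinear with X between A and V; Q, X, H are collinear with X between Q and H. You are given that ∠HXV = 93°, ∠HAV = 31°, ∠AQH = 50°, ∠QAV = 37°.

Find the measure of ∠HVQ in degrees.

1. ∠HQV = 31°  [same arc VH]
2. ∠QHV = 37°  [same arc QV]
3. ∠HVQ = 112°  [△QVH]

∠HVQ = 112°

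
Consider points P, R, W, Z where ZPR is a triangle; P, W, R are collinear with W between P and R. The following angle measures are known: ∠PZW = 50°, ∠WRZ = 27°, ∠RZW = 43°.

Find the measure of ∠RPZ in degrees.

∠RPZ = 60°

1. ∠RWZ = 110°  [△ZWR]
2. ∠PWZ = 70°  [linear pair at W on PR]
3. ∠WPZ = 60°  [△ZPW]
4. ∠RPZ = 60°  [W on ray PR]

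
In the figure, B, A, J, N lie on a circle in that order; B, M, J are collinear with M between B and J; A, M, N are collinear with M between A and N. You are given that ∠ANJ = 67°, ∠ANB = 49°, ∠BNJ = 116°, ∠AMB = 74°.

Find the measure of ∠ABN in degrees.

1. ∠ABJ = 67°  [same arc AJ]
2. ∠BAN = 39°  [△BMA]
3. ∠ABN = 92°  [△BAN]

∠ABN = 92°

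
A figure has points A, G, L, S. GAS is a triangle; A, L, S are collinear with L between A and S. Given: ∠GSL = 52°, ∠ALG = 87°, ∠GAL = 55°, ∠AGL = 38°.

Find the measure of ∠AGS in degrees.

1. ∠ASG = 52°  [L on ray SA]
2. ∠GAS = 55°  [L on ray AS]
3. ∠AGS = 73°  [△GAS]

∠AGS = 73°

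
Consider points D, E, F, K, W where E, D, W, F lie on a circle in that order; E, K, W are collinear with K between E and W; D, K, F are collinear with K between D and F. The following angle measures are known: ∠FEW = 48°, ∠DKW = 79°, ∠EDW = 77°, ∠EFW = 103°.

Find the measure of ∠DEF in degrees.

∠DEF = 98°

1. ∠EWF = 29°  [△EWF]
2. ∠EKF = 79°  [vertical angles at K]
3. ∠EDF = 29°  [same arc EF]
4. ∠DFE = 53°  [△EKF]
5. ∠DEF = 98°  [△EDF]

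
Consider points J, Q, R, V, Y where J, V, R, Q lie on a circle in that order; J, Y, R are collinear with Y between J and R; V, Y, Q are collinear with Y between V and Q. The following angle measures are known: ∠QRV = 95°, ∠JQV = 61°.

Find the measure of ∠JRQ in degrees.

1. ∠QJV = 85°  [cyclic JVRQ, opposite ∠J+∠R]
2. ∠JVQ = 34°  [△JVQ]
3. ∠JRQ = 34°  [same arc JQ]

∠JRQ = 34°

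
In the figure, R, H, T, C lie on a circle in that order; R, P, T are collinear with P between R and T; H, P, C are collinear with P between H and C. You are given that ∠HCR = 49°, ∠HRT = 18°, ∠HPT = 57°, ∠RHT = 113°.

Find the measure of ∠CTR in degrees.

∠CTR = 39°

1. ∠CPR = 57°  [vertical angles at P]
2. ∠RCT = 67°  [cyclic RHTC, opposite ∠H+∠C]
3. ∠CRT = 74°  [△RPC]
4. ∠CTR = 39°  [△RTC]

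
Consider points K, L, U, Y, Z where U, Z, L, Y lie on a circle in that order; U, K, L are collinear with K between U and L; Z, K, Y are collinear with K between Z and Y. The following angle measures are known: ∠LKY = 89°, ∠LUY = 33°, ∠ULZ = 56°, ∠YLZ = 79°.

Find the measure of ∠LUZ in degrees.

∠LUZ = 68°

1. ∠LZY = 33°  [same arc LY]
2. ∠LYZ = 68°  [△ZLY]
3. ∠LUZ = 68°  [same arc ZL]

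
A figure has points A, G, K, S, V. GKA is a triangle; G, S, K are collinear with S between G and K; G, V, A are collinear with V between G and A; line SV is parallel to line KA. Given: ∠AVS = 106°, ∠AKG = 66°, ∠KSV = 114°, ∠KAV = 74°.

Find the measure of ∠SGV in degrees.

1. ∠GVS = 74°  [linear pair at V on GA]
2. ∠GSV = 66°  [SV∥KA, corresponding at S]
3. ∠SGV = 40°  [△GSV]

∠SGV = 40°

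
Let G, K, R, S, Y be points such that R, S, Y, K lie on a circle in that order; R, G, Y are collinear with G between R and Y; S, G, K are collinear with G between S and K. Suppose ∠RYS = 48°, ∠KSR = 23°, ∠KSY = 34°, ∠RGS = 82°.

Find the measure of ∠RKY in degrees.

∠RKY = 123°

1. ∠KYR = 23°  [same arc RK]
2. ∠KRY = 34°  [same arc YK]
3. ∠RKY = 123°  [△RYK]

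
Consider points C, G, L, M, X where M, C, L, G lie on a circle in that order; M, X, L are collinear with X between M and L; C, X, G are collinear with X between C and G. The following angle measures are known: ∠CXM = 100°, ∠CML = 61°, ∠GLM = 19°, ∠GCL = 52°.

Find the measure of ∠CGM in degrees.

∠CGM = 48°

1. ∠GXL = 100°  [vertical angles at X]
2. ∠GML = 52°  [same arc LG]
3. ∠GXM = 80°  [linear pair at X on ML]
4. ∠CGM = 48°  [△MXG]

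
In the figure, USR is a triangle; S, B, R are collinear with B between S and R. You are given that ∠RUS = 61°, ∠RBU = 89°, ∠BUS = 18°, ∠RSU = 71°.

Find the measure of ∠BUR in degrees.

∠BUR = 43°

1. ∠SRU = 48°  [△USR]
2. ∠BRU = 48°  [B on ray RS]
3. ∠BUR = 43°  [△UBR]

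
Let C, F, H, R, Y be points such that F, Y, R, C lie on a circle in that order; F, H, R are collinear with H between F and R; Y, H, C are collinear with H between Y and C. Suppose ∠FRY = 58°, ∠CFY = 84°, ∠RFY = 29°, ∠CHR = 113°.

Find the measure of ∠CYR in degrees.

∠CYR = 55°

1. ∠CRY = 96°  [cyclic FYRC, opposite ∠F+∠R]
2. ∠RCY = 29°  [same arc YR]
3. ∠CYR = 55°  [△YRC]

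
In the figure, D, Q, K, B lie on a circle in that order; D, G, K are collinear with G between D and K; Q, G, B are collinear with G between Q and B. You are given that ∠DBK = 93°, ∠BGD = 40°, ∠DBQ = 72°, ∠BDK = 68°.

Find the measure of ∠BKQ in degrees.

1. ∠BKD = 19°  [△DKB]
2. ∠BGK = 140°  [linear pair at G on DK]
3. ∠BQK = 68°  [same arc KB]
4. ∠KBQ = 21°  [△KGB]
5. ∠BKQ = 91°  [△QKB]

∠BKQ = 91°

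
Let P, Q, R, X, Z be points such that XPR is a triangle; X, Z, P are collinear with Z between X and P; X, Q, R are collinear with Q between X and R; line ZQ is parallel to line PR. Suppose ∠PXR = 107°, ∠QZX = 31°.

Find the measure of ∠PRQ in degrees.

∠PRQ = 42°

1. ∠QXZ = 107°  [Z on XP, Q on XR]
2. ∠XQZ = 42°  [△XZQ]
3. ∠RQZ = 138°  [linear pair at Q on XR]
4. ∠PRQ = 42°  [ZQ∥PR, co-interior at R–Q]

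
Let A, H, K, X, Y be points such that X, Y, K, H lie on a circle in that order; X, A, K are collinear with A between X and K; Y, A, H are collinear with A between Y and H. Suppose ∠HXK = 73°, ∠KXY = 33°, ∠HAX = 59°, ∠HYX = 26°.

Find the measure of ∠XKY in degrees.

∠XKY = 48°

1. ∠HYK = 73°  [same arc KH]
2. ∠KAY = 59°  [vertical angles at A]
3. ∠XKY = 48°  [△YAK]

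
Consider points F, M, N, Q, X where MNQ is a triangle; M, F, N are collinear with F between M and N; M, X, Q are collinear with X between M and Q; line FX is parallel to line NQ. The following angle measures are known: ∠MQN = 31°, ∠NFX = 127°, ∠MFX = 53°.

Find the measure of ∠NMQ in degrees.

1. ∠FXM = 31°  [FX∥NQ, corresponding at X]
2. ∠FMX = 96°  [△MFX]
3. ∠NMQ = 96°  [F on MN, X on MQ]

∠NMQ = 96°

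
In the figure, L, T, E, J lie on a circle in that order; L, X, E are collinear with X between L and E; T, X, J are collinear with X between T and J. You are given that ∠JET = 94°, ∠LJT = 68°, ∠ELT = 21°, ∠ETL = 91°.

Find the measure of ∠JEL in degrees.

∠JEL = 26°

1. ∠JLT = 86°  [cyclic LTEJ, opposite ∠L+∠E]
2. ∠JTL = 26°  [△LTJ]
3. ∠JEL = 26°  [same arc LJ]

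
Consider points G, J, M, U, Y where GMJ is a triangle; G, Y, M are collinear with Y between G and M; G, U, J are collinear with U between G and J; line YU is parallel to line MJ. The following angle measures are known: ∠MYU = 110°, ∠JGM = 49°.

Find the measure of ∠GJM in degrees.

∠GJM = 61°

1. ∠GYU = 70°  [linear pair at Y on GM]
2. ∠UGY = 49°  [Y on GM, U on GJ]
3. ∠GUY = 61°  [△GYU]
4. ∠GJM = 61°  [YU∥MJ, corresponding at U]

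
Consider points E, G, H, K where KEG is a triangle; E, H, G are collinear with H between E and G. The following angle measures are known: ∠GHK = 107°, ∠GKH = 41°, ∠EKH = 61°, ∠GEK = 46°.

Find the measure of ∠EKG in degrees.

1. ∠HGK = 32°  [△KHG]
2. ∠EGK = 32°  [H on ray GE]
3. ∠EKG = 102°  [△KEG]

∠EKG = 102°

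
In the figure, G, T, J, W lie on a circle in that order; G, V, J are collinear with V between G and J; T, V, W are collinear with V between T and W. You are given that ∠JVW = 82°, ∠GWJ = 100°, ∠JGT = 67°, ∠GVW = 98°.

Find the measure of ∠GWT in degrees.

1. ∠GTJ = 80°  [cyclic GTJW, opposite ∠T+∠W]
2. ∠GJT = 33°  [△GTJ]
3. ∠GWT = 33°  [same arc GT]

∠GWT = 33°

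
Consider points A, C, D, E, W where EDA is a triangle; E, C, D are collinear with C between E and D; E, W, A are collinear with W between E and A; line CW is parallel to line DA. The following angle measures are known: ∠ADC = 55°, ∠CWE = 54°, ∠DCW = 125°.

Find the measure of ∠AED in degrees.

∠AED = 71°

1. ∠ADE = 55°  [C on ray DE]
2. ∠DAE = 54°  [CW∥DA, corresponding at W]
3. ∠AED = 71°  [△EDA]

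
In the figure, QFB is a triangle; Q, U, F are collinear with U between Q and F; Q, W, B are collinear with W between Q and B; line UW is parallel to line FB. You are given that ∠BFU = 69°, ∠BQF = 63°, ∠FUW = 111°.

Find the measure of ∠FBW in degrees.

∠FBW = 48°

1. ∠BFQ = 69°  [U on ray FQ]
2. ∠FBQ = 48°  [△QFB]
3. ∠FBW = 48°  [W on ray BQ]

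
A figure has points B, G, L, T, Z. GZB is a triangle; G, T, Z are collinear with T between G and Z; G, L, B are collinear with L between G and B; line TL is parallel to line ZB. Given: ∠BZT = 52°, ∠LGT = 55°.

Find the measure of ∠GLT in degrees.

1. ∠BZG = 52°  [T on ray ZG]
2. ∠BGZ = 55°  [T on GZ, L on GB]
3. ∠GBZ = 73°  [△GZB]
4. ∠GLT = 73°  [TL∥ZB, corresponding at L]

∠GLT = 73°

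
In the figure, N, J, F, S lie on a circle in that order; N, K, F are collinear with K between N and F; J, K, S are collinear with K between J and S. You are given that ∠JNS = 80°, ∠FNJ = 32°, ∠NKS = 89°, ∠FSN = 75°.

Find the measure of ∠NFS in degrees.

1. ∠FSJ = 32°  [same arc JF]
2. ∠FKS = 91°  [linear pair at K on NF]
3. ∠NFS = 57°  [△FKS]

∠NFS = 57°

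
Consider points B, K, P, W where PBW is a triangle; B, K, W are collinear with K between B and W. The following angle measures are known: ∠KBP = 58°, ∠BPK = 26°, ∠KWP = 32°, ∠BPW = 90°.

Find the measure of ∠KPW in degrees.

1. ∠BKP = 96°  [△PBK]
2. ∠PKW = 84°  [linear pair at K on BW]
3. ∠KPW = 64°  [△PKW]

∠KPW = 64°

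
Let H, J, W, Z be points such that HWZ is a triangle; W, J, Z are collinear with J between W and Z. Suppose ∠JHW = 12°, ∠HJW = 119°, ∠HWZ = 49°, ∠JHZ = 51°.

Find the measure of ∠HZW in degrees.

1. ∠HJZ = 61°  [linear pair at J on WZ]
2. ∠HZJ = 68°  [△HJZ]
3. ∠HZW = 68°  [J on ray ZW]

∠HZW = 68°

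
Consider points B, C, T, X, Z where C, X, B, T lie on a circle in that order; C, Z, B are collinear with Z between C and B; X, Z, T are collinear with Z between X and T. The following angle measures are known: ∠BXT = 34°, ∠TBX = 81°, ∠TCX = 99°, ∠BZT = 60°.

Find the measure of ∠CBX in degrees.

1. ∠BCT = 34°  [same arc BT]
2. ∠CZT = 120°  [linear pair at Z on CB]
3. ∠CTX = 26°  [△CZT]
4. ∠CBX = 26°  [same arc CX]

∠CBX = 26°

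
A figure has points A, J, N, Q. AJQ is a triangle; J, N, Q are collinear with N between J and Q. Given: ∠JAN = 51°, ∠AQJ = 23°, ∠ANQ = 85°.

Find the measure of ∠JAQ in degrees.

∠JAQ = 123°

1. ∠ANJ = 95°  [linear pair at N on JQ]
2. ∠AJN = 34°  [△AJN]
3. ∠AJQ = 34°  [N on ray JQ]
4. ∠JAQ = 123°  [△AJQ]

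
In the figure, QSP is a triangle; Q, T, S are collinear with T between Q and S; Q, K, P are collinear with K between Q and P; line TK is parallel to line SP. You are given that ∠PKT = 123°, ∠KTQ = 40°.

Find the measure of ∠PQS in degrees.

1. ∠QKT = 57°  [linear pair at K on QP]
2. ∠KQT = 83°  [△QTK]
3. ∠PQS = 83°  [T on QS, K on QP]

∠PQS = 83°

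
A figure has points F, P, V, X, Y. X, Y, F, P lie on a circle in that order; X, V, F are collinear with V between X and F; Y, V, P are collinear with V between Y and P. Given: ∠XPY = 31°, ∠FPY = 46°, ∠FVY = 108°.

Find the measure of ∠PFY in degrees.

∠PFY = 93°

1. ∠XFY = 31°  [same arc XY]
2. ∠FYP = 41°  [△YVF]
3. ∠PFY = 93°  [△YFP]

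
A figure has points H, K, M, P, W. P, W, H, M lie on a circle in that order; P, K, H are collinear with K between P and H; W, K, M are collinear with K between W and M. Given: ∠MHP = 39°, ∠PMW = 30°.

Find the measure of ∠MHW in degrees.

∠MHW = 69°

1. ∠MWP = 39°  [same arc PM]
2. ∠MPW = 111°  [△PWM]
3. ∠MHW = 69°  [cyclic PWHM, opposite ∠P+∠H]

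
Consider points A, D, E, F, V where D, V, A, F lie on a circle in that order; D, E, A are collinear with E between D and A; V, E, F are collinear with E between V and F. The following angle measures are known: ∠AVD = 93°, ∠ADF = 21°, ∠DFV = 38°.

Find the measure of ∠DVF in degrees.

∠DVF = 72°

1. ∠AFD = 87°  [cyclic DVAF, opposite ∠V+∠F]
2. ∠DAF = 72°  [△DAF]
3. ∠DVF = 72°  [same arc DF]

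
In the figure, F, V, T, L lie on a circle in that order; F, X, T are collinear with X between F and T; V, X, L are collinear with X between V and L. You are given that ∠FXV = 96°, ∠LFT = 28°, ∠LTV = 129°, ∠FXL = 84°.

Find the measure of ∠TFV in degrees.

∠TFV = 23°

1. ∠LVT = 28°  [same arc TL]
2. ∠TLV = 23°  [△VTL]
3. ∠TFV = 23°  [same arc VT]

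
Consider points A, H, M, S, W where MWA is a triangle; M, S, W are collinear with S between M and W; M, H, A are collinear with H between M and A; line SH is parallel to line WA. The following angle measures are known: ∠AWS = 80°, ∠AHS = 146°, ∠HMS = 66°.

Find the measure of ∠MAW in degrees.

1. ∠AWM = 80°  [S on ray WM]
2. ∠AMW = 66°  [S on MW, H on MA]
3. ∠MAW = 34°  [△MWA]

∠MAW = 34°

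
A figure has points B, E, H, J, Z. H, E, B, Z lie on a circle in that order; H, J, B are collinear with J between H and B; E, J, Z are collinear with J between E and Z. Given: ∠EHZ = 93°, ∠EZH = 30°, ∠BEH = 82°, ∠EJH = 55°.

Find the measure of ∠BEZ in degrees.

∠BEZ = 25°

1. ∠EBH = 30°  [same arc HE]
2. ∠BJE = 125°  [linear pair at J on HB]
3. ∠BEZ = 25°  [△EJB]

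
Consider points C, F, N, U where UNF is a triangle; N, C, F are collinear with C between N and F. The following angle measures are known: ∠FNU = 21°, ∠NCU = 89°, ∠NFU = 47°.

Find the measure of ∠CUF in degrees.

1. ∠FCU = 91°  [linear pair at C on NF]
2. ∠CFU = 47°  [C on ray FN]
3. ∠CUF = 42°  [△UCF]

∠CUF = 42°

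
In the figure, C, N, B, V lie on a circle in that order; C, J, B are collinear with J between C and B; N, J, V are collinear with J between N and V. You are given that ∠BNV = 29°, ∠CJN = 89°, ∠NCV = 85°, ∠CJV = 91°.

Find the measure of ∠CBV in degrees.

∠CBV = 35°

1. ∠BJV = 89°  [vertical angles at J]
2. ∠NBV = 95°  [cyclic CNBV, opposite ∠C+∠B]
3. ∠BVN = 56°  [△NBV]
4. ∠CBV = 35°  [△BJV]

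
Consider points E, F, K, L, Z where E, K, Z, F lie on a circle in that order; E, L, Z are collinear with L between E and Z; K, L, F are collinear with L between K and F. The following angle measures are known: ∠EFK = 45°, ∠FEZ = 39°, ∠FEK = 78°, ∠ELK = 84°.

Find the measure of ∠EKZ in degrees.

1. ∠EZK = 45°  [same arc EK]
2. ∠EKF = 57°  [△EKF]
3. ∠KEZ = 39°  [△ELK]
4. ∠EKZ = 96°  [△EKZ]

∠EKZ = 96°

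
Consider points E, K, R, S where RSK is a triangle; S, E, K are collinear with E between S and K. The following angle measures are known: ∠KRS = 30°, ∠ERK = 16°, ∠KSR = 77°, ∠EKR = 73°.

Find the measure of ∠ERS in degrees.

1. ∠KER = 91°  [△REK]
2. ∠ESR = 77°  [E on ray SK]
3. ∠RES = 89°  [linear pair at E on SK]
4. ∠ERS = 14°  [△RSE]

∠ERS = 14°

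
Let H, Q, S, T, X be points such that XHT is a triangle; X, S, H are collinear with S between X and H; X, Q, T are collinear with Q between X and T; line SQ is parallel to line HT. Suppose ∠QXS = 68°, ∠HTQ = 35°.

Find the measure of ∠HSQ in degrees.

1. ∠HXT = 68°  [S on XH, Q on XT]
2. ∠HTX = 35°  [Q on ray TX]
3. ∠THX = 77°  [△XHT]
4. ∠QSX = 77°  [SQ∥HT, corresponding at S]
5. ∠HSQ = 103°  [linear pair at S on XH]

∠HSQ = 103°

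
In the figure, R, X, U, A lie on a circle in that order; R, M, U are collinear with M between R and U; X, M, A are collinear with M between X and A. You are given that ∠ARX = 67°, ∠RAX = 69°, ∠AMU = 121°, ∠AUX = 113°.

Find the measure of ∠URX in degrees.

∠URX = 15°

1. ∠AXR = 44°  [△RXA]
2. ∠RMX = 121°  [vertical angles at M]
3. ∠URX = 15°  [△RMX]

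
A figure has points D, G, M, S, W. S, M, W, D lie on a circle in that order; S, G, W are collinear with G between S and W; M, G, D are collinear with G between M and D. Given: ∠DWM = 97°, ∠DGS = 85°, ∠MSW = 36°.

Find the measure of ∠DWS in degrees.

1. ∠DGW = 95°  [linear pair at G on SW]
2. ∠MDW = 36°  [same arc MW]
3. ∠DWS = 49°  [△WGD]

∠DWS = 49°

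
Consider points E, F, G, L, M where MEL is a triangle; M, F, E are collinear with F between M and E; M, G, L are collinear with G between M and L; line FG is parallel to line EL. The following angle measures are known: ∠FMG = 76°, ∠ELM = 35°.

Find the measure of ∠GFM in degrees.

∠GFM = 69°

1. ∠EML = 76°  [F on ME, G on ML]
2. ∠LEM = 69°  [△MEL]
3. ∠GFM = 69°  [FG∥EL, corresponding at F]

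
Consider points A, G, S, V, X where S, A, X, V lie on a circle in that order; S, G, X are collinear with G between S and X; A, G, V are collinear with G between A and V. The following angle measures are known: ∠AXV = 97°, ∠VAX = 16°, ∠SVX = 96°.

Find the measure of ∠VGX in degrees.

∠VGX = 45°

1. ∠AVX = 67°  [△AXV]
2. ∠VSX = 16°  [same arc XV]
3. ∠SXV = 68°  [△SXV]
4. ∠VGX = 45°  [△XGV]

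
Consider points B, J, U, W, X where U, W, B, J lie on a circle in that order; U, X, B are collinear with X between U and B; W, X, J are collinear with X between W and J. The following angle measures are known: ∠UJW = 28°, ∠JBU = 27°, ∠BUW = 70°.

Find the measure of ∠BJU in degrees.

∠BJU = 98°

1. ∠UBW = 28°  [same arc UW]
2. ∠BWU = 82°  [△UWB]
3. ∠BJU = 98°  [cyclic UWBJ, opposite ∠W+∠J]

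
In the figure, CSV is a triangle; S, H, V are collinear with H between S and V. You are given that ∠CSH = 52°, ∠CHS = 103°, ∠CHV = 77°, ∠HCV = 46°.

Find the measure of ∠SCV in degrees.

∠SCV = 71°

1. ∠CSV = 52°  [H on ray SV]
2. ∠CVH = 57°  [△CHV]
3. ∠CVS = 57°  [H on ray VS]
4. ∠SCV = 71°  [△CSV]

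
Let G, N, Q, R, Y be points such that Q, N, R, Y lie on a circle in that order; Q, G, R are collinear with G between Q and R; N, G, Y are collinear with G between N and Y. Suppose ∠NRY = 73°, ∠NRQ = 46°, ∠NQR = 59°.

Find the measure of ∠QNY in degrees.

∠QNY = 27°

1. ∠NQY = 107°  [cyclic QNRY, opposite ∠Q+∠R]
2. ∠NYQ = 46°  [same arc QN]
3. ∠QNY = 27°  [△QNY]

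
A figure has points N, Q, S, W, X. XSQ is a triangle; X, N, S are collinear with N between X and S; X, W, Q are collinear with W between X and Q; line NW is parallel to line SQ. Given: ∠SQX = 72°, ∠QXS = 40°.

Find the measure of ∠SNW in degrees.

1. ∠QSX = 68°  [△XSQ]
2. ∠WNX = 68°  [NW∥SQ, corresponding at N]
3. ∠SNW = 112°  [linear pair at N on XS]

∠SNW = 112°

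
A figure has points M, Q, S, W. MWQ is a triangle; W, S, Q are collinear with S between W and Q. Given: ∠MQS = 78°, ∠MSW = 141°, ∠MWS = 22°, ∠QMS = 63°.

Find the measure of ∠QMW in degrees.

1. ∠MQW = 78°  [S on ray QW]
2. ∠MWQ = 22°  [S on ray WQ]
3. ∠QMW = 80°  [△MWQ]

∠QMW = 80°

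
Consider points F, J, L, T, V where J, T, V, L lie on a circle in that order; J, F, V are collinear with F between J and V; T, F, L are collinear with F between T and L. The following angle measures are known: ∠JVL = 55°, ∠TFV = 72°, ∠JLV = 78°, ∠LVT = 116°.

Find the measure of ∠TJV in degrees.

∠TJV = 17°

1. ∠JTL = 55°  [same arc JL]
2. ∠JFT = 108°  [linear pair at F on JV]
3. ∠TJV = 17°  [△JFT]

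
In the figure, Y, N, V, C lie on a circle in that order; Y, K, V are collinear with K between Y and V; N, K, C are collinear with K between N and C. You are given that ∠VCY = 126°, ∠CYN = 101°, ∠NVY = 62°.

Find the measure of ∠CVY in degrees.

1. ∠NCY = 62°  [same arc YN]
2. ∠CNY = 17°  [△YNC]
3. ∠CVY = 17°  [same arc YC]

∠CVY = 17°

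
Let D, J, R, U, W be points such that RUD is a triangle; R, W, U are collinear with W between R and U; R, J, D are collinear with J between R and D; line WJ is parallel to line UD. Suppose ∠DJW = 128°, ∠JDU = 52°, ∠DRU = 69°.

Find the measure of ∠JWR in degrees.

1. ∠RJW = 52°  [linear pair at J on RD]
2. ∠JRW = 69°  [W on RU, J on RD]
3. ∠JWR = 59°  [△RWJ]

∠JWR = 59°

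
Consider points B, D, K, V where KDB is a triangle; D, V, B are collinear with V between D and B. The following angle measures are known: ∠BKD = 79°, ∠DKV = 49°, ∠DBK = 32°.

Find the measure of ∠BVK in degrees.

∠BVK = 118°

1. ∠BDK = 69°  [△KDB]
2. ∠KDV = 69°  [V on ray DB]
3. ∠DVK = 62°  [△KDV]
4. ∠BVK = 118°  [linear pair at V on DB]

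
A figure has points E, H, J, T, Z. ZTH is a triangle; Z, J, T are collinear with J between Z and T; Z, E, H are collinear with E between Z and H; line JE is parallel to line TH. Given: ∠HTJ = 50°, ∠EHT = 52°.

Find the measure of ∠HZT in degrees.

∠HZT = 78°

1. ∠HTZ = 50°  [J on ray TZ]
2. ∠THZ = 52°  [E on ray HZ]
3. ∠HZT = 78°  [△ZTH]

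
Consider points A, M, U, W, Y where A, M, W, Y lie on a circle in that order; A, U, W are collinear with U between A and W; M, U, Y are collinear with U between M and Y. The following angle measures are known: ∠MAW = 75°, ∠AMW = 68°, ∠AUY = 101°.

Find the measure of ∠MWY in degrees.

∠MWY = 63°

1. ∠MYW = 75°  [same arc MW]
2. ∠AWM = 37°  [△AMW]
3. ∠MUW = 101°  [vertical angles at U]
4. ∠WMY = 42°  [△MUW]
5. ∠MWY = 63°  [△MWY]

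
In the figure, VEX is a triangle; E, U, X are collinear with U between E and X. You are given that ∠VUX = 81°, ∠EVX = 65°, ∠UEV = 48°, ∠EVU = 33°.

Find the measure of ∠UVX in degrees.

1. ∠VEX = 48°  [U on ray EX]
2. ∠EXV = 67°  [△VEX]
3. ∠UXV = 67°  [U on ray XE]
4. ∠UVX = 32°  [△VUX]

∠UVX = 32°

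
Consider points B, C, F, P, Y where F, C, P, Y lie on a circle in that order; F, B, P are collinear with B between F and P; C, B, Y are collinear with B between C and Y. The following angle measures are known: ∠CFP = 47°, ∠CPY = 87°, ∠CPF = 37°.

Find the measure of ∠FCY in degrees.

∠FCY = 50°

1. ∠CFY = 93°  [cyclic FCPY, opposite ∠F+∠P]
2. ∠CYF = 37°  [same arc FC]
3. ∠FCY = 50°  [△FCY]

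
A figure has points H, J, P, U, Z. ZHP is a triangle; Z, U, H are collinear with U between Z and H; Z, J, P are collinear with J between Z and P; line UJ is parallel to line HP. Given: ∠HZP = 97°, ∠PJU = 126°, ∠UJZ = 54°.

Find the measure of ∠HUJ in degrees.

1. ∠JZU = 97°  [U on ZH, J on ZP]
2. ∠JUZ = 29°  [△ZUJ]
3. ∠HUJ = 151°  [linear pair at U on ZH]

∠HUJ = 151°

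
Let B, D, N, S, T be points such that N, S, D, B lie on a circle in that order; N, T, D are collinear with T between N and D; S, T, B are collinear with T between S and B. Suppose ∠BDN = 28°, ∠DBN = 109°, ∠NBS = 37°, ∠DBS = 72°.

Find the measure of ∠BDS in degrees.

1. ∠BSN = 28°  [same arc NB]
2. ∠BNS = 115°  [△NSB]
3. ∠BDS = 65°  [cyclic NSDB, opposite ∠N+∠D]

∠BDS = 65°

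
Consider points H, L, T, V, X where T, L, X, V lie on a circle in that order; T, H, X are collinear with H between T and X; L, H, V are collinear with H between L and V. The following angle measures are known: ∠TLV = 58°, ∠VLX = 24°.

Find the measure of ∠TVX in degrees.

1. ∠TXV = 58°  [same arc TV]
2. ∠VTX = 24°  [same arc XV]
3. ∠TVX = 98°  [△TXV]

∠TVX = 98°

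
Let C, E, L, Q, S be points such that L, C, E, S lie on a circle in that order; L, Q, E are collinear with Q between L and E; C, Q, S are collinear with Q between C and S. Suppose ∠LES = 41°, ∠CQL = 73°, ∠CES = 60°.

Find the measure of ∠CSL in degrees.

∠CSL = 19°

1. ∠LCS = 41°  [same arc LS]
2. ∠CLS = 120°  [cyclic LCES, opposite ∠L+∠E]
3. ∠CSL = 19°  [△LCS]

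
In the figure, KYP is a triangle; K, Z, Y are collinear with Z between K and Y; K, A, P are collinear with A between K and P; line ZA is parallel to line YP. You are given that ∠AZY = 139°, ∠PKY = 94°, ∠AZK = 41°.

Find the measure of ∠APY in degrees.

1. ∠AKZ = 94°  [Z on KY, A on KP]
2. ∠KAZ = 45°  [△KZA]
3. ∠PAZ = 135°  [linear pair at A on KP]
4. ∠APY = 45°  [ZA∥YP, co-interior at P–A]

∠APY = 45°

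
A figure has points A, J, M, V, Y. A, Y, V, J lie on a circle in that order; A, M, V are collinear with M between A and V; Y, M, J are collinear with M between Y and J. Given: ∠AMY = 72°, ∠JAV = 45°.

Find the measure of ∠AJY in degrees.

1. ∠JMV = 72°  [vertical angles at M]
2. ∠AMJ = 108°  [linear pair at M on AV]
3. ∠AJY = 27°  [△AMJ]

∠AJY = 27°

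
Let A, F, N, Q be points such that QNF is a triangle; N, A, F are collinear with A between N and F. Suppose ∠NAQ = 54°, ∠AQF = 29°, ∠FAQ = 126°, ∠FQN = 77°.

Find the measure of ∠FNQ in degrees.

∠FNQ = 78°

1. ∠AFQ = 25°  [△QAF]
2. ∠NFQ = 25°  [A on ray FN]
3. ∠FNQ = 78°  [△QNF]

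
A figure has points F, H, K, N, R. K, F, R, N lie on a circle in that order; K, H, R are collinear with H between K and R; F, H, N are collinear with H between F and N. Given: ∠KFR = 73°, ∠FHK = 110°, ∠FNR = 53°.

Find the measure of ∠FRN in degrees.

∠FRN = 71°

1. ∠KNR = 107°  [cyclic KFRN, opposite ∠F+∠N]
2. ∠NHR = 110°  [vertical angles at H]
3. ∠KRN = 17°  [△RHN]
4. ∠NKR = 56°  [△KRN]
5. ∠NFR = 56°  [same arc RN]
6. ∠FRN = 71°  [△FRN]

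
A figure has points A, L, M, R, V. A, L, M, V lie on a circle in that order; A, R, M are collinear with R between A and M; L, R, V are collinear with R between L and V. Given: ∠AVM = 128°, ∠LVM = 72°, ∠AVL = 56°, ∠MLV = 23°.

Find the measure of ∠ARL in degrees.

1. ∠AML = 56°  [same arc AL]
2. ∠LRM = 101°  [△LRM]
3. ∠ARL = 79°  [linear pair at R on AM]

∠ARL = 79°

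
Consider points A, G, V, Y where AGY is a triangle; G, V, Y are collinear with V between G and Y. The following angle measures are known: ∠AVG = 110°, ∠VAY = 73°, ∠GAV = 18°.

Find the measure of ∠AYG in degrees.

∠AYG = 37°

1. ∠AVY = 70°  [linear pair at V on GY]
2. ∠AYV = 37°  [△AVY]
3. ∠AYG = 37°  [V on ray YG]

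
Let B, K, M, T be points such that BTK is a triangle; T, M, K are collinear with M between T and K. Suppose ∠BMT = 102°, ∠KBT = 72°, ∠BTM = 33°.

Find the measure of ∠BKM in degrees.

1. ∠BTK = 33°  [M on ray TK]
2. ∠BKT = 75°  [△BTK]
3. ∠BKM = 75°  [M on ray KT]

∠BKM = 75°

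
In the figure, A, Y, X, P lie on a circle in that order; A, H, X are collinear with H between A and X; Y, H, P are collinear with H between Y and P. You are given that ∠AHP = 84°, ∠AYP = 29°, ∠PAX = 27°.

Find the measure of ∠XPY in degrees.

∠XPY = 55°

1. ∠PHX = 96°  [linear pair at H on AX]
2. ∠AXP = 29°  [same arc AP]
3. ∠XPY = 55°  [△XHP]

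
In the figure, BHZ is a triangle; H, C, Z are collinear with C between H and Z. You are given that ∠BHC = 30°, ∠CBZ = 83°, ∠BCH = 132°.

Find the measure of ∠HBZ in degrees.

1. ∠BHZ = 30°  [C on ray HZ]
2. ∠BCZ = 48°  [linear pair at C on HZ]
3. ∠BZC = 49°  [△BCZ]
4. ∠BZH = 49°  [C on ray ZH]
5. ∠HBZ = 101°  [△BHZ]

∠HBZ = 101°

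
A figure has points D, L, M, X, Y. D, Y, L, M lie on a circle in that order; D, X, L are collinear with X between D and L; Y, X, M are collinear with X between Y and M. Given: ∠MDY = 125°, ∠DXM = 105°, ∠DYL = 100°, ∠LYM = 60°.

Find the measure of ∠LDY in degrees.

1. ∠MLY = 55°  [cyclic DYLM, opposite ∠D+∠L]
2. ∠LMY = 65°  [△YLM]
3. ∠LDY = 65°  [same arc YL]

∠LDY = 65°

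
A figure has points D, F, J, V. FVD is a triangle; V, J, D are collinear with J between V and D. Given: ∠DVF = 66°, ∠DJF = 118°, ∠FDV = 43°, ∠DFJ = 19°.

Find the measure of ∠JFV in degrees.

∠JFV = 52°

1. ∠FVJ = 66°  [J on ray VD]
2. ∠FJV = 62°  [linear pair at J on VD]
3. ∠JFV = 52°  [△FVJ]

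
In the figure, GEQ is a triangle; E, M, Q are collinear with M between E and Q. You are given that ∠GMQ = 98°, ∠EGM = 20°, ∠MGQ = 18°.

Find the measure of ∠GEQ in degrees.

1. ∠EMG = 82°  [linear pair at M on EQ]
2. ∠GEM = 78°  [△GEM]
3. ∠GEQ = 78°  [M on ray EQ]

∠GEQ = 78°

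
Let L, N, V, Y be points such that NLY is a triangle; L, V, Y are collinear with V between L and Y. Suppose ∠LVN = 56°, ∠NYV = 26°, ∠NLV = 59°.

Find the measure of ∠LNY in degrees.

∠LNY = 95°

1. ∠LYN = 26°  [V on ray YL]
2. ∠NLY = 59°  [V on ray LY]
3. ∠LNY = 95°  [△NLY]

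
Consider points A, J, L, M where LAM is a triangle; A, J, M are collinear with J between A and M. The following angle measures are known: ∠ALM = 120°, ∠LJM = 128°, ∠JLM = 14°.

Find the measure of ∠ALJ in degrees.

∠ALJ = 106°

1. ∠JML = 38°  [△LJM]
2. ∠AJL = 52°  [linear pair at J on AM]
3. ∠AML = 38°  [J on ray MA]
4. ∠LAM = 22°  [△LAM]
5. ∠JAL = 22°  [J on ray AM]
6. ∠ALJ = 106°  [△LAJ]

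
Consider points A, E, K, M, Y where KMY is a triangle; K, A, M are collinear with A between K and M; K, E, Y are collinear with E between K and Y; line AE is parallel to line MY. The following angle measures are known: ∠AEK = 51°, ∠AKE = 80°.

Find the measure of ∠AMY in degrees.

∠AMY = 49°

1. ∠EAK = 49°  [△KAE]
2. ∠EAM = 131°  [linear pair at A on KM]
3. ∠AMY = 49°  [AE∥MY, co-interior at M–A]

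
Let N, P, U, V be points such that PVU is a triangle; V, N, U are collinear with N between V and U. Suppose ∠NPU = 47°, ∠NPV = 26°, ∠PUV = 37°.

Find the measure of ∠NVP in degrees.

1. ∠NUP = 37°  [N on ray UV]
2. ∠PNU = 96°  [△PNU]
3. ∠PNV = 84°  [linear pair at N on VU]
4. ∠NVP = 70°  [△PVN]

∠NVP = 70°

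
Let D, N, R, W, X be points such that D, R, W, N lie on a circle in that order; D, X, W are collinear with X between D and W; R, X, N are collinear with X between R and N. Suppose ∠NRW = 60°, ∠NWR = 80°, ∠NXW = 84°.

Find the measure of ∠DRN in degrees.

1. ∠NDW = 60°  [same arc WN]
2. ∠NDR = 100°  [cyclic DRWN, opposite ∠D+∠W]
3. ∠DXN = 96°  [linear pair at X on DW]
4. ∠DNR = 24°  [△DXN]
5. ∠DRN = 56°  [△DRN]

∠DRN = 56°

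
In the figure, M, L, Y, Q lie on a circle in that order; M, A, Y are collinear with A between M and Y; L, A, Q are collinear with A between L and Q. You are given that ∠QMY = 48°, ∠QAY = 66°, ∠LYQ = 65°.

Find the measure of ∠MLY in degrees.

∠MLY = 95°

1. ∠QLY = 48°  [same arc YQ]
2. ∠LAM = 66°  [vertical angles at A]
3. ∠LQY = 67°  [△LYQ]
4. ∠LAY = 114°  [linear pair at A on MY]
5. ∠LMY = 67°  [same arc LY]
6. ∠LYM = 18°  [△LAY]
7. ∠MLY = 95°  [△MLY]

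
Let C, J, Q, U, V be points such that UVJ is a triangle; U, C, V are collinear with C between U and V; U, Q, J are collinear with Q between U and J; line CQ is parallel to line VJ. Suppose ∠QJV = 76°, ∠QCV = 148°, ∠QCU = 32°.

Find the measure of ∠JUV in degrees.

1. ∠UJV = 76°  [Q on ray JU]
2. ∠JVU = 32°  [CQ∥VJ, corresponding at C]
3. ∠JUV = 72°  [△UVJ]

∠JUV = 72°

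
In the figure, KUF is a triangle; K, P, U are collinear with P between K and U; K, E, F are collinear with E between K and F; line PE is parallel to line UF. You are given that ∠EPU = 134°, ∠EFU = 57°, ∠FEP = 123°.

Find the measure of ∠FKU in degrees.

1. ∠EPK = 46°  [linear pair at P on KU]
2. ∠KFU = 57°  [E on ray FK]
3. ∠FUK = 46°  [PE∥UF, corresponding at P]
4. ∠FKU = 77°  [△KUF]

∠FKU = 77°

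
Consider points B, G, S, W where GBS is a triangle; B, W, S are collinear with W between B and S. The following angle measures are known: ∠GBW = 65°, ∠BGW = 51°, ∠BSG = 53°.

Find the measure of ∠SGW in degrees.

∠SGW = 11°

1. ∠BWG = 64°  [△GBW]
2. ∠GSW = 53°  [W on ray SB]
3. ∠GWS = 116°  [linear pair at W on BS]
4. ∠SGW = 11°  [△GWS]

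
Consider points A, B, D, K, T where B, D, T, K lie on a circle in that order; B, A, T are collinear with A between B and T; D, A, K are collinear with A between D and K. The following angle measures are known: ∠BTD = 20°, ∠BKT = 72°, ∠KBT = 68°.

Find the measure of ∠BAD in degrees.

1. ∠BDT = 108°  [cyclic BDTK, opposite ∠D+∠K]
2. ∠BTK = 40°  [△BTK]
3. ∠DBT = 52°  [△BDT]
4. ∠BDK = 40°  [same arc BK]
5. ∠BAD = 88°  [△BAD]

∠BAD = 88°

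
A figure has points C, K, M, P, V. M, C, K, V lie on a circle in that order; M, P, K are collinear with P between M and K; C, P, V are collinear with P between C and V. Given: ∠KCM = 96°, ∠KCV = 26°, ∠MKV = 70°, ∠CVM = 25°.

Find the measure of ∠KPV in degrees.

1. ∠KMV = 26°  [same arc KV]
2. ∠MPV = 129°  [△MPV]
3. ∠KPV = 51°  [linear pair at P on MK]

∠KPV = 51°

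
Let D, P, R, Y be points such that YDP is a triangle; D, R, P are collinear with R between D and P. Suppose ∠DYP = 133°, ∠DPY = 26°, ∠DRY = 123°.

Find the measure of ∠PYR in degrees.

1. ∠RPY = 26°  [R on ray PD]
2. ∠PRY = 57°  [linear pair at R on DP]
3. ∠PYR = 97°  [△YRP]

∠PYR = 97°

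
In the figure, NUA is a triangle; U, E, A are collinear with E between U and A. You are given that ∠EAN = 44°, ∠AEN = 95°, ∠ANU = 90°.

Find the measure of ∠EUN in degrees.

∠EUN = 46°

1. ∠NAU = 44°  [E on ray AU]
2. ∠AUN = 46°  [△NUA]
3. ∠EUN = 46°  [E on ray UA]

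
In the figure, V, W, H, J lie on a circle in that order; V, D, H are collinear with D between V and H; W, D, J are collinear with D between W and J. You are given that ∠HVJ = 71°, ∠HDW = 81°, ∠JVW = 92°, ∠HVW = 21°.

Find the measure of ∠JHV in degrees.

∠JHV = 60°

1. ∠JDV = 81°  [vertical angles at D]
2. ∠HJW = 21°  [same arc WH]
3. ∠HDJ = 99°  [linear pair at D on VH]
4. ∠JHV = 60°  [△HDJ]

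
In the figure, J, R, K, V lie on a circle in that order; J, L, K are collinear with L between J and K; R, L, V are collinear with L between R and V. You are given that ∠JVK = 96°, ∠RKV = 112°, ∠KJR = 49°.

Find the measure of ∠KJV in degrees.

1. ∠KVR = 49°  [same arc RK]
2. ∠KRV = 19°  [△RKV]
3. ∠KJV = 19°  [same arc KV]

∠KJV = 19°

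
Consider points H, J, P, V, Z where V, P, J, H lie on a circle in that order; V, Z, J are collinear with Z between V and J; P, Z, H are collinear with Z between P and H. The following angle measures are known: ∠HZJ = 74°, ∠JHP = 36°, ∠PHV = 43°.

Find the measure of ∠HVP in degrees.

∠HVP = 67°

1. ∠PZV = 74°  [vertical angles at Z]
2. ∠JVP = 36°  [same arc PJ]
3. ∠HPV = 70°  [△VZP]
4. ∠HVP = 67°  [△VPH]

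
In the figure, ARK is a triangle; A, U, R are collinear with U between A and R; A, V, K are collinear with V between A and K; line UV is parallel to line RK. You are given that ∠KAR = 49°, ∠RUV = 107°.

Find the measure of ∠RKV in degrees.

1. ∠UAV = 49°  [U on AR, V on AK]
2. ∠AUV = 73°  [linear pair at U on AR]
3. ∠AVU = 58°  [△AUV]
4. ∠KVU = 122°  [linear pair at V on AK]
5. ∠RKV = 58°  [UV∥RK, co-interior at K–V]

∠RKV = 58°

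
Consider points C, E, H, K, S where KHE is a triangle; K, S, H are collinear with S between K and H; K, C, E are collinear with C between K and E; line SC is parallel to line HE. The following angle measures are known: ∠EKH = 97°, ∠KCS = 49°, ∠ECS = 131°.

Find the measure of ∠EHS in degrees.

∠EHS = 34°

1. ∠CKS = 97°  [S on KH, C on KE]
2. ∠CSK = 34°  [△KSC]
3. ∠CSH = 146°  [linear pair at S on KH]
4. ∠EHS = 34°  [SC∥HE, co-interior at H–S]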